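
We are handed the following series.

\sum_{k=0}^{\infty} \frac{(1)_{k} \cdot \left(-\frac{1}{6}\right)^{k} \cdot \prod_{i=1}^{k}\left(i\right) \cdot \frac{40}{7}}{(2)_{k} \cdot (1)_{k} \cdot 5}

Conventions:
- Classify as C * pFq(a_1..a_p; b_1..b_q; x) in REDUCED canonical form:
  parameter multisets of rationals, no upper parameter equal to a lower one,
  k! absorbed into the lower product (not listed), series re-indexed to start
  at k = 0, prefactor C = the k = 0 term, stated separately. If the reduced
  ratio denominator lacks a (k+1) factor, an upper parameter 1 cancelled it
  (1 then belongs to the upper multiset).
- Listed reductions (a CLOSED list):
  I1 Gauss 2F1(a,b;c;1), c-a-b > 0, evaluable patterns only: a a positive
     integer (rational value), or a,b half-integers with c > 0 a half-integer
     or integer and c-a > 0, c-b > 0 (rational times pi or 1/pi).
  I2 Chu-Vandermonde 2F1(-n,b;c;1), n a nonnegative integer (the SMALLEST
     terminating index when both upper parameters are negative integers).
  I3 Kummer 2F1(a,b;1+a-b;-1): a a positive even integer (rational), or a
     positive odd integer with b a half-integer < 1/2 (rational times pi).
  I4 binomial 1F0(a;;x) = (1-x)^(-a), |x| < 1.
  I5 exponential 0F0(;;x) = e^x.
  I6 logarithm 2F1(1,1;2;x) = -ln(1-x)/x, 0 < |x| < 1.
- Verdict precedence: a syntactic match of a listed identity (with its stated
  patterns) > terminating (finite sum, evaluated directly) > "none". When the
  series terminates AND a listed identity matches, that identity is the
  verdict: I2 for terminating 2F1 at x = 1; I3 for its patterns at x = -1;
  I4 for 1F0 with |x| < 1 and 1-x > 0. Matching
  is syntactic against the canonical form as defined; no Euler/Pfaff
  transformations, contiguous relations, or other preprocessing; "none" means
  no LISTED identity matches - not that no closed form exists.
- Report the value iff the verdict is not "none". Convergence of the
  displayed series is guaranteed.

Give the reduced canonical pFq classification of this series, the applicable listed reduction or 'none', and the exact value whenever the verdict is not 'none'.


The series (x = -\frac{1}{6}) is 2F1: upper {1, 1}, lower {2}, prefactor \frac{8}{7}. Verdict at x = -\frac{1}{6}: logarithm (I6) matches (the logarithm: parameters (1,1;2), x = -\frac{1}{6}). Its exact value is \frac{48}{7} \cdot \ln\left(\frac{7}{6}\right).

Key step: t_0 being \frac{8}{7}, (1)_k (prefactor 8/7) is k! itself.
Term ratio: r(k) = -\frac{1}{6} * (k+1) (k+1) / [(k+2) (k+1)] - rational in k. x = -\frac{1}{6}; t_0 = \frac{8}{7}; negate the roots.


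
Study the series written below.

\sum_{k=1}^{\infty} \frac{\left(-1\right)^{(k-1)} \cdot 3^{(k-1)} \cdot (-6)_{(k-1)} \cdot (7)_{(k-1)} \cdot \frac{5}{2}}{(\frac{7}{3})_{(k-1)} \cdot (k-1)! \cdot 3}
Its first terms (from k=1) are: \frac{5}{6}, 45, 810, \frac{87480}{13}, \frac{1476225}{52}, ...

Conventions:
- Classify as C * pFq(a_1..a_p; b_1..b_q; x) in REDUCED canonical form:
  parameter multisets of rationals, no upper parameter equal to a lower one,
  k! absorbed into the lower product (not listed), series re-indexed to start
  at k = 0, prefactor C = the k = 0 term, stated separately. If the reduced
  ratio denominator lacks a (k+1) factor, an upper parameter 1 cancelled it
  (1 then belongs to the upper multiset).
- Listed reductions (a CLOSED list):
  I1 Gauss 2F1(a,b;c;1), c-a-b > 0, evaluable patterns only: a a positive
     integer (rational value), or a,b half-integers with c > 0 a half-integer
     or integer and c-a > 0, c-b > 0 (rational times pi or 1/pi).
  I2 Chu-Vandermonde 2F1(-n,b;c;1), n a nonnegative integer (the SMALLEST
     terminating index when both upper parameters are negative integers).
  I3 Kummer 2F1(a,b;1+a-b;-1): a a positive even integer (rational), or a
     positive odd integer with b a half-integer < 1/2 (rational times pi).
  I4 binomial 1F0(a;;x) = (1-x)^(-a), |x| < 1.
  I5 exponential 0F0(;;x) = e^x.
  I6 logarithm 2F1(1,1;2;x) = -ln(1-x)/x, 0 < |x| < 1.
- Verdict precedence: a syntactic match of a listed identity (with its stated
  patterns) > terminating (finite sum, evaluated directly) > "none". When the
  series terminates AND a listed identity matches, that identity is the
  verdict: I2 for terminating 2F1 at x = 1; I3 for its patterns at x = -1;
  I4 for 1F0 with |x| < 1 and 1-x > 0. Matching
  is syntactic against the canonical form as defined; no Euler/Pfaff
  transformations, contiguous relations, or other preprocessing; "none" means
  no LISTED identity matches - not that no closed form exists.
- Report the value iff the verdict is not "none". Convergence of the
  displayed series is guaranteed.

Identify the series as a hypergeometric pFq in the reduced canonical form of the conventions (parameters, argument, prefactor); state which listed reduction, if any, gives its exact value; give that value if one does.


Prefactor \frac{5}{6}, argument -3: 2F1 with upper {-6, 7} over lower {\frac{7}{3}}. Verdict: terminating - upper parameter -6 makes this a finite sum (last index 6), evaluated exactly. Exact value: \frac{425491555}{2964}.

Key observation: t_0 being \frac{5}{6}, the constant factors (C = 5/6, x = -3) combine into one prefactor.
Term ratio: r(k) = -3 * (k-6) (k+7) / [(k+\frac{7}{3}) (k+1)] - rational in k, leading ratio -3; with t_0 = \frac{5}{6}, classification follows.


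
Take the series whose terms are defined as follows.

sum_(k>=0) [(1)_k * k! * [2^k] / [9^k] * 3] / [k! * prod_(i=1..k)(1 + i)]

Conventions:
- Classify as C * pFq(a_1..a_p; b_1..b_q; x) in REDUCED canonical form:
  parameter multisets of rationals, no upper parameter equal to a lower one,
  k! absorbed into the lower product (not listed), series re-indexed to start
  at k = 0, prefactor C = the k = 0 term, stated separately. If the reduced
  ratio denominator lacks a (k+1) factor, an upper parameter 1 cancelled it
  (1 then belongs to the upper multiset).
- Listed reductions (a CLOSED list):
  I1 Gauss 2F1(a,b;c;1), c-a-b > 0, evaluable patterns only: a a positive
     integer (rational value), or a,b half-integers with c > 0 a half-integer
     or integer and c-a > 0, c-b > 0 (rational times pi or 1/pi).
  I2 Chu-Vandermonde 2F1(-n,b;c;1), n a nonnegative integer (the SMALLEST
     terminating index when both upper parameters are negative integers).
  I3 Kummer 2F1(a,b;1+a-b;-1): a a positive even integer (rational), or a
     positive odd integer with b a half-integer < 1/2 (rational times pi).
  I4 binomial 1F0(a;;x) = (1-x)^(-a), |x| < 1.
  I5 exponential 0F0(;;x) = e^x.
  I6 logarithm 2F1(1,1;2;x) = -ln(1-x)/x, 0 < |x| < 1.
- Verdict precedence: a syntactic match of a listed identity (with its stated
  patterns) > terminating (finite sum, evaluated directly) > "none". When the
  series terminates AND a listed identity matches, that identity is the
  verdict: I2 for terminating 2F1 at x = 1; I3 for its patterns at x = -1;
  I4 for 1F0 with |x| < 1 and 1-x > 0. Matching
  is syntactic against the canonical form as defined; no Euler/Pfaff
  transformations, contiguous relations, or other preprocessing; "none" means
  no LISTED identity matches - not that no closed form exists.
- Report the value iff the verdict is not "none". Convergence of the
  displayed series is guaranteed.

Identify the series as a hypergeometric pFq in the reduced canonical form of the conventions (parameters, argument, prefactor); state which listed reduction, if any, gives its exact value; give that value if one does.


Prefactor 3, argument 2/9: 2F1 with upper {1, 1} over lower {2}. Verdict: logarithm (I6) fires (the logarithm: parameters (1,1;2), x = 2/9). Value: (-27/2) * ln(7/9).

Key step: t_0 = 3 here, and the two geometric factors (C = 3) combine into one argument.
Ratio: r(k) = (2/9) * (k+1) (k+1) / [(k+2) (k+1)] - rational in k. x = (2/9); t_0 = 3; negate the roots.


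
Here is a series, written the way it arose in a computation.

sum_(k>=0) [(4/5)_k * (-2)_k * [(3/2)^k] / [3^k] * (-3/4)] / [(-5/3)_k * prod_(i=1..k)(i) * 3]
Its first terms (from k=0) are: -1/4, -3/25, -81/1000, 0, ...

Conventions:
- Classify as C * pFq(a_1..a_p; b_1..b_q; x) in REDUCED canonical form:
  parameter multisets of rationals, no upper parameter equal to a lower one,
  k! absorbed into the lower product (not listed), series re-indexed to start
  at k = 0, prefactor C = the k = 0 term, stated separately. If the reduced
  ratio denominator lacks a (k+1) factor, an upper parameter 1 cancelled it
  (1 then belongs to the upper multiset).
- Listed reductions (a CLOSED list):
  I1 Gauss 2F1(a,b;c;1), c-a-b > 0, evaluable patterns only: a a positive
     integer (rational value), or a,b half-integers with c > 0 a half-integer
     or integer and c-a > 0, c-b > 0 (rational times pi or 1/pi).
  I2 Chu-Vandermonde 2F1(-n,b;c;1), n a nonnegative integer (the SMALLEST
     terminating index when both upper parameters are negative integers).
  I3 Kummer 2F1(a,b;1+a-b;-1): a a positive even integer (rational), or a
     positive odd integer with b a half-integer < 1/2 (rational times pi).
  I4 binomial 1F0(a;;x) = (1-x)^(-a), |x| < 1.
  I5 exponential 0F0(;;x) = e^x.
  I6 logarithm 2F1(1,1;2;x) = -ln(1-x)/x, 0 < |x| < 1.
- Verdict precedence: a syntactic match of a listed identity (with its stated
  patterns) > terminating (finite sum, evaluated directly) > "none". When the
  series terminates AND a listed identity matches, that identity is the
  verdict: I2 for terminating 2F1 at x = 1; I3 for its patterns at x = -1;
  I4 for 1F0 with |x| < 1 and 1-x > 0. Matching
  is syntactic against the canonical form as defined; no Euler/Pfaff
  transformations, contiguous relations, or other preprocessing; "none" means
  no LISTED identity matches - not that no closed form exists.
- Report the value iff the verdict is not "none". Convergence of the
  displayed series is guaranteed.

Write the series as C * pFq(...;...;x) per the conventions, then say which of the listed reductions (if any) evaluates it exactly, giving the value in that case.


Reduced: x = 1/2, 2F1, upper = {-2, 4/5}, lower = {-5/3}, C = -1/4. Verdict: terminating. (-2)_k vanishes past k = 2, leaving a 3-term sum, computed directly. Value: -451/1000.

Key step: x = (1/2) and the two k-th powers (C = -1/4, x = 1/2) combine into one argument.
Ratio: r(k) = (1/2) * (k-2) (k+4/5) / [(k-5/3) (k+1)] - rational in k. x = (1/2); t_0 = -1/4; negate the roots.


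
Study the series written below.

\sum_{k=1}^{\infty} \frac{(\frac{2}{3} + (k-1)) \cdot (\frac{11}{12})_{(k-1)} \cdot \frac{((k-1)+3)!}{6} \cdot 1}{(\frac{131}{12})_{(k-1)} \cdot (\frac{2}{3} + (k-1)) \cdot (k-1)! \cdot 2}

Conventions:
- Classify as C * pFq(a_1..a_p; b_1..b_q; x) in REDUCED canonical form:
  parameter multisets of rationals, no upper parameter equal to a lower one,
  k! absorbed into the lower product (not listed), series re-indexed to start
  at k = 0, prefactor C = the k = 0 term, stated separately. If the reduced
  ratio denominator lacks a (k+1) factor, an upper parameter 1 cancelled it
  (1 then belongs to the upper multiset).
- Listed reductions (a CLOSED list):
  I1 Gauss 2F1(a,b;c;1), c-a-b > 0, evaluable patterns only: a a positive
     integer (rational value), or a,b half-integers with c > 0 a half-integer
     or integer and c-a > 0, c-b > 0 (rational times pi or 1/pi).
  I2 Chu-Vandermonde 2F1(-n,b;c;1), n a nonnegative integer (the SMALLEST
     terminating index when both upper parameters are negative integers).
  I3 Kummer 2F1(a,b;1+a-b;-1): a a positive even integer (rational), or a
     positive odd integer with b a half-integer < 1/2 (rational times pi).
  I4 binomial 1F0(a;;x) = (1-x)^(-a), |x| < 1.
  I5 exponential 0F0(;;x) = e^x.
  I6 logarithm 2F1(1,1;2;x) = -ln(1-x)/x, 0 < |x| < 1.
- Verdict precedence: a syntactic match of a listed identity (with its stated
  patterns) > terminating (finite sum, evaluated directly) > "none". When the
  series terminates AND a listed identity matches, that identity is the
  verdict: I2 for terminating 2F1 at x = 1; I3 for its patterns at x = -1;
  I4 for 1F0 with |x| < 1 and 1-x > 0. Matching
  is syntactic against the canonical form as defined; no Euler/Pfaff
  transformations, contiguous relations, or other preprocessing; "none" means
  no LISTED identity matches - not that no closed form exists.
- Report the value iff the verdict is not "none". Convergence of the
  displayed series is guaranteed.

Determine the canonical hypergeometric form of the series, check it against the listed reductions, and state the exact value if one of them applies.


Reduced: x = 1, 2F1, upper = {\frac{11}{12}, 4}, lower = {\frac{131}{12}}, C = \frac{1}{2}. Verdict at x = 1: the Gauss summation I1 matches (x = 1: the Gamma ratio telescopes since c-a-b = 6 > 0 and a = 4 in Z>0). Its exact value is \frac{14342815}{17915904}.

Key observation: with t_0 = \frac{1}{2}, the constant factors (C = 1/2, x = 1) combine into one prefactor.
Step ratio: r(k) = 1 * (k+\frac{11}{12}) (k+4) / [(k+\frac{131}{12}) (k+1)] - rational in k. x = 1; t_0 = \frac{1}{2}; negate the roots.


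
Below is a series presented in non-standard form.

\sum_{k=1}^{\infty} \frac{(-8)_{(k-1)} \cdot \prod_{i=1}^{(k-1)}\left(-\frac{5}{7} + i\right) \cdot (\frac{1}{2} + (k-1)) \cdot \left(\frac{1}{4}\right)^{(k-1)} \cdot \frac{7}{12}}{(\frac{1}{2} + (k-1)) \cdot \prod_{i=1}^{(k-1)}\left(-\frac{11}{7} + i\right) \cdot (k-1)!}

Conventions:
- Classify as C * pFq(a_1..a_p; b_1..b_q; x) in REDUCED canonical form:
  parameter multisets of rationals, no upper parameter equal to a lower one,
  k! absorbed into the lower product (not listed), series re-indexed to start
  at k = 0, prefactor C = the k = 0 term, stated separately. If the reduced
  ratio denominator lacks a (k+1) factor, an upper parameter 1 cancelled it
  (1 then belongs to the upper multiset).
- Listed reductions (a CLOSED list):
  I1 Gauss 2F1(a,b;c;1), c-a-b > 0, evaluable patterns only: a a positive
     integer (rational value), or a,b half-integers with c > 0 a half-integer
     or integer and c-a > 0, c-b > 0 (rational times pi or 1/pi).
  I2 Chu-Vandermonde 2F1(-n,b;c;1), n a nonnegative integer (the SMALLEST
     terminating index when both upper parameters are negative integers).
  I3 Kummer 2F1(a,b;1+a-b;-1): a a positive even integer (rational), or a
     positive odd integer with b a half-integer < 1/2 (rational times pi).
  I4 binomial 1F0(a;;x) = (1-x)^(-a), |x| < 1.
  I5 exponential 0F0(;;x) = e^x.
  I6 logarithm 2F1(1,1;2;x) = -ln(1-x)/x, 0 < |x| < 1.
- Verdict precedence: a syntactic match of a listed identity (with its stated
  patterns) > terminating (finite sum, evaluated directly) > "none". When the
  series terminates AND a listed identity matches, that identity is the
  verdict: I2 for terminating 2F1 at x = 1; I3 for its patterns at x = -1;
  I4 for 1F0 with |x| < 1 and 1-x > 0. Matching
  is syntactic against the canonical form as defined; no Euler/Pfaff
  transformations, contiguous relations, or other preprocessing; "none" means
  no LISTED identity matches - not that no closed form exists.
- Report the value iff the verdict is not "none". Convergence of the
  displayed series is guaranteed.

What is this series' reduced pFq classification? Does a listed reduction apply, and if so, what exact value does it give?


At argument \frac{1}{4}: a 2F1 with upper {-8, \frac{2}{7}}, lower {-\frac{4}{7}}, scaled by C = \frac{7}{12}. Verdict: terminating - the sum ends at index 8 because -8 is a negative integer; exact evaluation follows. Hence: \frac{1788300997}{3937271808}.

Key step: t_0 = \frac{7}{12} here, and the running product (prefactor 7/12) telescopes to a rising factorial.
Adjacent-term ratio: r(k) = \frac{1}{4} * (k-8) (k+\frac{2}{7}) / [(k-\frac{4}{7}) (k+1)] - rational; roots negated = parameters, x = \frac{1}{4}, C = \frac{7}{12}.


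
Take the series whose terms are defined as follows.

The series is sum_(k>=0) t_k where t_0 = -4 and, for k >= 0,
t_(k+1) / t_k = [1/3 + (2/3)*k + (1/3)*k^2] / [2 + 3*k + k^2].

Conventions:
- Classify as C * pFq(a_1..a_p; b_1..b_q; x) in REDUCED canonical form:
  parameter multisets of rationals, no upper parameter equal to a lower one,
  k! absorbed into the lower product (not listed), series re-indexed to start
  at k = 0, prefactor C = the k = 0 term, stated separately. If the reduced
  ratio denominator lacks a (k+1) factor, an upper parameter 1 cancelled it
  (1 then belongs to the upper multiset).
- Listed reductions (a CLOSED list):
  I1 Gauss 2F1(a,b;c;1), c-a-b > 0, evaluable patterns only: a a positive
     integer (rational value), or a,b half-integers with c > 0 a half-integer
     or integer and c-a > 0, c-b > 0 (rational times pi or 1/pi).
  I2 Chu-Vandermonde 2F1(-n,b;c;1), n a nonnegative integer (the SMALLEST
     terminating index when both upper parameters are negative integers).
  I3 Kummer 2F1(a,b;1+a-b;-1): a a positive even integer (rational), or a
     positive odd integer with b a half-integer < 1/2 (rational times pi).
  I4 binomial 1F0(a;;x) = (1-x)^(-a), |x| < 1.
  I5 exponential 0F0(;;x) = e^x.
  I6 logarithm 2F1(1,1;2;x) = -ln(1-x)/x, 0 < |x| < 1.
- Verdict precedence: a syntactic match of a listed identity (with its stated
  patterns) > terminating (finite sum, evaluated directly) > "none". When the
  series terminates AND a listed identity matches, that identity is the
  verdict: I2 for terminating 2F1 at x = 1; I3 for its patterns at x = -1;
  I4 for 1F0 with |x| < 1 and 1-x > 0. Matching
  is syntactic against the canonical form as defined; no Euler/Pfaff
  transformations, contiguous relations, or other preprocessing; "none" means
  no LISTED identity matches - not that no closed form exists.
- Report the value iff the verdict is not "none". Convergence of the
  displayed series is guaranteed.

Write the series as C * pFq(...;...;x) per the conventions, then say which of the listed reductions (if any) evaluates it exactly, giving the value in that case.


Canonical form: C = -4 times 2F1 with upper {1, 1}, lower {2}, x = 1/3. Verdict: logarithm (I6) applies (the logarithm: parameters (1,1;2), x = 1/3). Sum: 12 * ln(2/3).

First insight: t_0 being -4, the expanded ratio factors over Q; C = -4, roots give parameters.
Consecutive-term ratio: r(k) = (1/3) * (k+1) (k+1) / [(k+2) (k+1)] - rational in k. x = (1/3); t_0 = -4; negate the roots.


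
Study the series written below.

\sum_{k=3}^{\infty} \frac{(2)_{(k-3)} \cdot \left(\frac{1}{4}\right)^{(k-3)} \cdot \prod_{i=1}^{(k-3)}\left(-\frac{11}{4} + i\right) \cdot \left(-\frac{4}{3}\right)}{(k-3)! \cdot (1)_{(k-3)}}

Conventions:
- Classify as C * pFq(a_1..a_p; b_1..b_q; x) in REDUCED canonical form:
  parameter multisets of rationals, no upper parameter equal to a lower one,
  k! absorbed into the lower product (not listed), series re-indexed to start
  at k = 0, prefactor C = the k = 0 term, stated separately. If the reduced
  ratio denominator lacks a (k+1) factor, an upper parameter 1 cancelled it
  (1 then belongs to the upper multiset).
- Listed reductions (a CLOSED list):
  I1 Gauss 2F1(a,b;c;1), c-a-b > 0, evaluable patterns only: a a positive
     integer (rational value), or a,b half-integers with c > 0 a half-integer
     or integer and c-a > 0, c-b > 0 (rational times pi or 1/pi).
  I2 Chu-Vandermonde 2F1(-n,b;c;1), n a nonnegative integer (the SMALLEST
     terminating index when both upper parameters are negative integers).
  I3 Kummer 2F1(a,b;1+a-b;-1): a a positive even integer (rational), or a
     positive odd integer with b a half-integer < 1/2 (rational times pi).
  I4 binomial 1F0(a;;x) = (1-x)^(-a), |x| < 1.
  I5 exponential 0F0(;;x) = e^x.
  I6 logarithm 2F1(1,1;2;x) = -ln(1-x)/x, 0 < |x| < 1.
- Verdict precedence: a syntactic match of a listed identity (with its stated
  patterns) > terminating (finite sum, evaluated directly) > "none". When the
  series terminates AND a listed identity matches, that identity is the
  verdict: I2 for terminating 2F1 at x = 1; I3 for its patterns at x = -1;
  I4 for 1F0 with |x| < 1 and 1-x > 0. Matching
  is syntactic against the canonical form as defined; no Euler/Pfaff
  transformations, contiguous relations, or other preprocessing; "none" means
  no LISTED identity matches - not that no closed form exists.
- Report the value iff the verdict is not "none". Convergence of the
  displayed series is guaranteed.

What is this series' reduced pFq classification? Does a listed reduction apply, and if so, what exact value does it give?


This is -\frac{4}{3} * 2F1(-\frac{7}{4}, 2; 1; \frac{1}{4}) in reduced canonical form. Verdict: none here - no I1-I6 shape fits x = \frac{1}{4} with lower {1}.

Structural cue: x = \frac{1}{4} and the running product (C = -4/3) telescopes to a rising factorial.
Adjacent-term ratio: r(k) = \frac{1}{4} * (k-\frac{7}{4}) (k+2) / [(k+1) (k+1)] ; factor over Q: parameters, x = \frac{1}{4}, and C = -\frac{4}{3}.


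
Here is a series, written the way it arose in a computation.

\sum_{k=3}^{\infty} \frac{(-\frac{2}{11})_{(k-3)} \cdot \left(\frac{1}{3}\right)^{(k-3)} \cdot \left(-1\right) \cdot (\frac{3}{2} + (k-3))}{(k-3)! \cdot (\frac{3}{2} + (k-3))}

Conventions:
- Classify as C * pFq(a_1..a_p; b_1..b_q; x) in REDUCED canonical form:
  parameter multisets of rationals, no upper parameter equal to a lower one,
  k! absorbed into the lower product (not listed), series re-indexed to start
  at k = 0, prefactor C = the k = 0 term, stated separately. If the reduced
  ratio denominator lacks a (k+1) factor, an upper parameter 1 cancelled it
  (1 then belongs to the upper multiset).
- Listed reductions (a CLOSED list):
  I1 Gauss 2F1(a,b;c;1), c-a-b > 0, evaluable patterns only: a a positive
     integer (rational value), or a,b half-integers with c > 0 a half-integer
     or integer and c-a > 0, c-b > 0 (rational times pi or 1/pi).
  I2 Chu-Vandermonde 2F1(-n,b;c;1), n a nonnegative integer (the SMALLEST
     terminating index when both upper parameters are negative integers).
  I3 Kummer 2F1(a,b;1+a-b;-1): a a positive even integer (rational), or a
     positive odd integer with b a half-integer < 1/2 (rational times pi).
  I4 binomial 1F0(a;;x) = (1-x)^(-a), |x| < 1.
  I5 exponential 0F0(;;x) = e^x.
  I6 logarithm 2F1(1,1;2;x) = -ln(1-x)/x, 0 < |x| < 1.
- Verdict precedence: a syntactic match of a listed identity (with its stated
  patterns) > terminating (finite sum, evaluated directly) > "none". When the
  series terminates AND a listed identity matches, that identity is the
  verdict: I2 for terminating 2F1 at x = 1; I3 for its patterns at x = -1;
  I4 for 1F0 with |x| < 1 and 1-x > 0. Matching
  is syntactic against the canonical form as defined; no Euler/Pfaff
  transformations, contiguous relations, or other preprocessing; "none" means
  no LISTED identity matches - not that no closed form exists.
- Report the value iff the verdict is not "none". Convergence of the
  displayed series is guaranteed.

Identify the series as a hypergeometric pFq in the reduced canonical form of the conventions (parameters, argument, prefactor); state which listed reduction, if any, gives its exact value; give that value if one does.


x = \frac{1}{3} here; the reduced form reads 1F0, upper {-\frac{2}{11}}, lower {-}, C = -1. Verdict: the binomial series (I4) matches (the 1F0 binomial series: exponent 2/11, x = \frac{1}{3}). Its exact value is \left(-1\right) \cdot \left(\frac{2}{3}\right)^{\frac{2}{11}}.

Structural cue: with t_0 = -1, striking the common factor k + 3/2 reduces the term (C = -1, x = 1/3).
Ratio: r(k) = \frac{1}{3} * (k-\frac{2}{11}) / [(k+1)] - rational; roots negated = parameters, x = \frac{1}{3}, C = -1.


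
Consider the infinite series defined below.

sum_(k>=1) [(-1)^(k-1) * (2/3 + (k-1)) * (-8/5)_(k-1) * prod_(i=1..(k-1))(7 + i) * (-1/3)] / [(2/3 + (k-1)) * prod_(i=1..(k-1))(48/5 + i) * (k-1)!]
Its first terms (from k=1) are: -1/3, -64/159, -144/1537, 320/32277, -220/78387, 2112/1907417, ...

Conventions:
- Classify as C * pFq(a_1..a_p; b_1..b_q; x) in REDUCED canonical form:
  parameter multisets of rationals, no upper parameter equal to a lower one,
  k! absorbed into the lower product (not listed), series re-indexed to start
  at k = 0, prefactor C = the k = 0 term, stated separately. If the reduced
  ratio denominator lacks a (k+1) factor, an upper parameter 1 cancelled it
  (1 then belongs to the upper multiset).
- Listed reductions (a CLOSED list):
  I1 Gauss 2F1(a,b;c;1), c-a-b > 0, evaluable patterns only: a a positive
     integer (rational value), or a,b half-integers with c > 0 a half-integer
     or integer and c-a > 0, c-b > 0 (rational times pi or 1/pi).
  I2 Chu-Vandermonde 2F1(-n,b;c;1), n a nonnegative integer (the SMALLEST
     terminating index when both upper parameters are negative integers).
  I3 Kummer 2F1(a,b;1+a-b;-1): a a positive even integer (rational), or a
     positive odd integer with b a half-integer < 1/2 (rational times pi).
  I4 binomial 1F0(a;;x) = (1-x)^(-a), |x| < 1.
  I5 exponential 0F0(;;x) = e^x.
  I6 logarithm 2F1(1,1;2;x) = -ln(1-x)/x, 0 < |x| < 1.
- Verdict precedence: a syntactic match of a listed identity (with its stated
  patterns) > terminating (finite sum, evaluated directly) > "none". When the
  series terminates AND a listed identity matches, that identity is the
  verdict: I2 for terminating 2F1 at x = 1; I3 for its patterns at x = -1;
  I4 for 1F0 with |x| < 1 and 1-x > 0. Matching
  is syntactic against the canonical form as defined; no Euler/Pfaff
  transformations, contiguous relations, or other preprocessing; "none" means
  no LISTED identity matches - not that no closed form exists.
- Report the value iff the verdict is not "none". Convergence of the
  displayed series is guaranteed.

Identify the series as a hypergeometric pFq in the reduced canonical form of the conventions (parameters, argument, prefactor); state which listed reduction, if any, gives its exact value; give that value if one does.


First insight: from the first term -1/3: k + 2/3 divides numerator and denominator alike; C = -1/3 after cancelling.
Consecutive-term ratio: r(k) = (-1) * (k-8/5) (k+8) / [(k+53/5) (k+1)] - rational in k, leading ratio (-1); with t_0 = -1/3, classification follows.

This is -1/3 * 2F1(-8/5, 8; 53/5; -1) in reduced canonical form. Verdict (x = -1): the Kummer evaluation I3 applies (x = -1; c = 53/5 equals 1+a-b for upper {-8/5, 8}: listed pattern). Its exact value is -17974/21875.


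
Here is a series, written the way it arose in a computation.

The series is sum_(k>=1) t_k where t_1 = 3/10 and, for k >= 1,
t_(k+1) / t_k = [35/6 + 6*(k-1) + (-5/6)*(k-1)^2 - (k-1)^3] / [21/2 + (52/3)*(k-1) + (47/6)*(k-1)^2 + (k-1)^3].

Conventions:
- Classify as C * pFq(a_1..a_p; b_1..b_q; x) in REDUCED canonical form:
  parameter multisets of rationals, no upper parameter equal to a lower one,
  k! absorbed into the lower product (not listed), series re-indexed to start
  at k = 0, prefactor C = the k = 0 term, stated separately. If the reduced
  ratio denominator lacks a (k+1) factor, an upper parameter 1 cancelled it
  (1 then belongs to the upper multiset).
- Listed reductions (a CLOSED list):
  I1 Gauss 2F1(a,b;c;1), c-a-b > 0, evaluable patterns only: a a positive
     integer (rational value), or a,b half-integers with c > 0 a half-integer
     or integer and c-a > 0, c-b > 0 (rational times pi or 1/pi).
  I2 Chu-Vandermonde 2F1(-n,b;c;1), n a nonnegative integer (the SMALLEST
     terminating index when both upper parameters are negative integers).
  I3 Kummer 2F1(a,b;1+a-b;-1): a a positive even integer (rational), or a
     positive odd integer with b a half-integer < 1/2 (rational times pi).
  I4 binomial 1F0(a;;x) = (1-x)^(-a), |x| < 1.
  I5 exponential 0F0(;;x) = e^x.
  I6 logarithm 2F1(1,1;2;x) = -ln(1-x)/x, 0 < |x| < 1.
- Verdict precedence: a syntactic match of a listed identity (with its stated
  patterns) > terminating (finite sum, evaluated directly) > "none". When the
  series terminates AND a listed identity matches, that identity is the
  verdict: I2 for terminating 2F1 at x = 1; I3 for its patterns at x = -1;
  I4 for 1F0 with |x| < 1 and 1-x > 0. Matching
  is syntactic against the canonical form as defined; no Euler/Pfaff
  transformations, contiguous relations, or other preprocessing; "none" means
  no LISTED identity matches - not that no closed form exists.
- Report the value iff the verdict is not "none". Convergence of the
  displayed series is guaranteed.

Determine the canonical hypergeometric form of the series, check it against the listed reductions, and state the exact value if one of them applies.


With C = 3/10: the canonical form is 2F1(-5/2, 1; 9/2; -1). Verdict at x = -1: the Kummer evaluation I3 matches (x = -1; c = 9/2 equals 1+a-b for upper {-5/2, 1}: listed pattern). Exact value: (21/128) * pi.

The tell: x = (-1) and the parameter 7/3 appears in both the upper and lower lists and cancels.
Term ratio: r(k) = (-1) * (k-5/2) (k+1) / [(k+9/2) (k+1)] - rational in k, leading ratio (-1); with t_0 = 3/10, classification follows.


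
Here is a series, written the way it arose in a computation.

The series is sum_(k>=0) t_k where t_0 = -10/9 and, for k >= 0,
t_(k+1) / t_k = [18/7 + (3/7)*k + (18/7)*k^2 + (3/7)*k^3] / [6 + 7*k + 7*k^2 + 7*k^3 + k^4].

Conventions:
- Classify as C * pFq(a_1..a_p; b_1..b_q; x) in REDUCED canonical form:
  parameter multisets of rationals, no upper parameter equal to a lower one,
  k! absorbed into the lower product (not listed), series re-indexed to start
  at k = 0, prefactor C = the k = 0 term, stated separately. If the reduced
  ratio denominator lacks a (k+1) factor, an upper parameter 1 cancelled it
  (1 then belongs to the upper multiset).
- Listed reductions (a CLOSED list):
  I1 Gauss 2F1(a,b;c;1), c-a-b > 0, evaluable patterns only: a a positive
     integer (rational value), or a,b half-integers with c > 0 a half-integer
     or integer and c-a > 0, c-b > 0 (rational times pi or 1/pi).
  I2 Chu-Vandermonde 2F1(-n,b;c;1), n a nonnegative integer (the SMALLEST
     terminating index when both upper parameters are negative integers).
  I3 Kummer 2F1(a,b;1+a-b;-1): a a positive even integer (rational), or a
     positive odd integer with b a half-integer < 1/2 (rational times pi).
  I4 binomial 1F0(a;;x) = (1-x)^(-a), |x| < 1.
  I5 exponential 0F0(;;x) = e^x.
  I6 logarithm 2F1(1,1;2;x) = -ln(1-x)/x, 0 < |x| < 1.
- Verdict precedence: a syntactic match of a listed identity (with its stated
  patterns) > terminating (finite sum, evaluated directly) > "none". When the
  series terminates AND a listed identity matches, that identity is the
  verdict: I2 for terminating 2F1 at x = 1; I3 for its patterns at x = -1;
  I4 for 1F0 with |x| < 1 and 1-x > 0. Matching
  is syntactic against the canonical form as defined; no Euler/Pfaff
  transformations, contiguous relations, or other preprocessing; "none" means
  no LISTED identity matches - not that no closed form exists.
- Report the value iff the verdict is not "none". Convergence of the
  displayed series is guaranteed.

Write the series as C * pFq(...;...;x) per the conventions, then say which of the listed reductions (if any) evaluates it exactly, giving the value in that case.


x = 3/7 here; the reduced form reads 0F0, upper {-}, lower {-}, C = -10/9. Verdict: exponential (I5) fires (the 0F0 exponential series at x = 3/7). Exact value: (-10/9) * e^(3/7).

The tell: t_0 being -10/9, the parameter 6 appears in both the upper and lower lists and cancels (alongside the other common factor).
Ratio: r(k) = (3/7) * 1 / [(k+1)] - rational in k. x = (3/7); t_0 = -10/9; negate the roots.


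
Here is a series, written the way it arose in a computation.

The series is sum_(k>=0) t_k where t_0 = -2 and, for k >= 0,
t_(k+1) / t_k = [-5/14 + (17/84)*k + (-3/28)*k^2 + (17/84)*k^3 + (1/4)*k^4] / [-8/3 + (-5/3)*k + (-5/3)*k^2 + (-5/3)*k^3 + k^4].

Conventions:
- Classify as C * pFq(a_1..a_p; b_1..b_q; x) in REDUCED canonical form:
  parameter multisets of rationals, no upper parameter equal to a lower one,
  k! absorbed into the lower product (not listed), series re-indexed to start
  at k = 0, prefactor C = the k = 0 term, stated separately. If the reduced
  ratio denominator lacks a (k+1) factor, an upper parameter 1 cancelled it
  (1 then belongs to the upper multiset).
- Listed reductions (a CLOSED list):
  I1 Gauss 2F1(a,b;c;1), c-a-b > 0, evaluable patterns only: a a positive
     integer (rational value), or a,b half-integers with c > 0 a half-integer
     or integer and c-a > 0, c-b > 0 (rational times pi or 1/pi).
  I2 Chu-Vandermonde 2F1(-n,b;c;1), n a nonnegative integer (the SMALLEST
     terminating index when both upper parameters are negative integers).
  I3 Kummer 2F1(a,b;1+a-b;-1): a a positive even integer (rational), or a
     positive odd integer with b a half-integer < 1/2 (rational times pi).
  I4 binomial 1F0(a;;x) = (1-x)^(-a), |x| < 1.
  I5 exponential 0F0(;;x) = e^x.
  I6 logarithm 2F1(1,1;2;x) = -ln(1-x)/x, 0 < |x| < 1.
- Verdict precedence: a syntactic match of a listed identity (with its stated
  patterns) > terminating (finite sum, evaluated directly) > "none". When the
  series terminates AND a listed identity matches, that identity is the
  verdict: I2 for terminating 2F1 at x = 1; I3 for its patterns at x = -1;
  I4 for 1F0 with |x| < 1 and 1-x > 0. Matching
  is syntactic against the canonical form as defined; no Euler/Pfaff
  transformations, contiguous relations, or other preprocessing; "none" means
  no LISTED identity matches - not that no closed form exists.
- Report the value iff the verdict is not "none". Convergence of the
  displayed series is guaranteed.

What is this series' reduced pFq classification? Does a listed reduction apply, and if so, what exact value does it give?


Reduced: x = 1/4, 2F1, upper = {-6/7, 5/3}, lower = {-8/3}, C = -2. Verdict: none. Every listed pattern misses the 2F1 form at 1/4, upper {-6/7, 5/3}.

Key observation: x = (1/4) and cancel k^2 + 1 from the displayed ratio first; then C = -2, x = 1/4.
Consecutive-term ratio: r(k) = (1/4) * (k-6/7) (k+5/3) / [(k-8/3) (k+1)] - rational; roots negated = parameters, x = (1/4), C = -2.


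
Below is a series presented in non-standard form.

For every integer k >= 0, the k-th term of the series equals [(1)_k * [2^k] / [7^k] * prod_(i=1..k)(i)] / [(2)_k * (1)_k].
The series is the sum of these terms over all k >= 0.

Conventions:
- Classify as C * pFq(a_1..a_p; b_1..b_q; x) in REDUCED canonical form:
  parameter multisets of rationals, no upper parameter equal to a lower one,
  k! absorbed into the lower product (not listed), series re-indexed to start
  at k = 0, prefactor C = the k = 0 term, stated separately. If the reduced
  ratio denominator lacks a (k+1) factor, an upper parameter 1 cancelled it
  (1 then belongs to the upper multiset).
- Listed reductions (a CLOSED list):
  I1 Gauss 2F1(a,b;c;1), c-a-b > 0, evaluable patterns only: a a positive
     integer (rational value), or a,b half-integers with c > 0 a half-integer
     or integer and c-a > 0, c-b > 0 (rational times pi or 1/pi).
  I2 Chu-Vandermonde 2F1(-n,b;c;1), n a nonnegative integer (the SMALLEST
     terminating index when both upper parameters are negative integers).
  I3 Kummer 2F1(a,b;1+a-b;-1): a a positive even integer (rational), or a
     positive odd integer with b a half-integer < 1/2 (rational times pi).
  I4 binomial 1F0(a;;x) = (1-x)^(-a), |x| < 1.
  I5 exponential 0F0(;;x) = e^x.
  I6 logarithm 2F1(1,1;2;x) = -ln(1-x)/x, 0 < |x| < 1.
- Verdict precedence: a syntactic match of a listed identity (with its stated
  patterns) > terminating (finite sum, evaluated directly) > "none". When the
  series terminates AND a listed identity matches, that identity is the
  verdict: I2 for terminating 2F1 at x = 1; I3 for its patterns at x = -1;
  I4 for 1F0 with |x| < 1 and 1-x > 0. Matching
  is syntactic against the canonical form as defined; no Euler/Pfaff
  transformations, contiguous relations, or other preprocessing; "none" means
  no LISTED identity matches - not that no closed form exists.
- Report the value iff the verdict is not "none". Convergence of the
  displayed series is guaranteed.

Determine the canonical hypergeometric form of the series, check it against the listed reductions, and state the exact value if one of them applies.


The series (x = 2/7) is 2F1: upper {1, 1}, lower {2}, prefactor 1. Verdict: the logarithmic series (I6) fires (the logarithm: parameters (1,1;2), x = 2/7). Value: (-7/2) * ln(5/7).

The tell: with t_0 = 1, the running product (C = 1, x = 2/7) telescopes to a rising factorial.
Consecutive-term ratio: r(k) = (2/7) * (k+1) (k+1) / [(k+2) (k+1)] ; factor over Q: parameters, x = (2/7), and C = 1.


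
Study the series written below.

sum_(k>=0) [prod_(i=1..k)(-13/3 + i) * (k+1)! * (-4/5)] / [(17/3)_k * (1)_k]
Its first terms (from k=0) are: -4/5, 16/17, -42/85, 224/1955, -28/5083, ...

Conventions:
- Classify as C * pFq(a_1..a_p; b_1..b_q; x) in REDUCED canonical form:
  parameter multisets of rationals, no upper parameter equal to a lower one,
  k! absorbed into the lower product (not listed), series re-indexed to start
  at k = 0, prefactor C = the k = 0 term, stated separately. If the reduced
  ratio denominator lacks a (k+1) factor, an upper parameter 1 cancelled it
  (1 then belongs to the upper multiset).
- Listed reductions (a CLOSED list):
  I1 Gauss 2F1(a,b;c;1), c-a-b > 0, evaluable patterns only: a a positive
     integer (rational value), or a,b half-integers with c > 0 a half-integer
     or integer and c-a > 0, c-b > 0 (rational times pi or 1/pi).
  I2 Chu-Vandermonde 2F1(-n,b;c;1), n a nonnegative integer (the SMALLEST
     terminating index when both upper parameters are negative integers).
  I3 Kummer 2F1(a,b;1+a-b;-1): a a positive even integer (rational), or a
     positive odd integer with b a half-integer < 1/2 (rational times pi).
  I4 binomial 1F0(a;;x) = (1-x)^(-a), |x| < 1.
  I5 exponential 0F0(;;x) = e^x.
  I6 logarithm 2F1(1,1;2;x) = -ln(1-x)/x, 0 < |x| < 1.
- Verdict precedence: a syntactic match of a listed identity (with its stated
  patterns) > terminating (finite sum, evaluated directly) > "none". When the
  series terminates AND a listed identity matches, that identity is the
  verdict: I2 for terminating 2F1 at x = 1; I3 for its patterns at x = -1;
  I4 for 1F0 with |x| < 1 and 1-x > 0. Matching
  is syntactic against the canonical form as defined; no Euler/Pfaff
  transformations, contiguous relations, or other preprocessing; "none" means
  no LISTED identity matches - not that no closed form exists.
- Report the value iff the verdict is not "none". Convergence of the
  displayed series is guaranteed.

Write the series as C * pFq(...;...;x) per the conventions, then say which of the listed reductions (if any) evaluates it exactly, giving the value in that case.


Key step: t_0 = -4/5 here, and the running product (C = -4/5) telescopes to a rising factorial.
Adjacent-term ratio: r(k) = 1 * (k-10/3) (k+2) / [(k+17/3) (k+1)] - rational; roots negated = parameters, x = 1, C = -4/5.

With C = -4/5: the canonical form is 2F1(-10/3, 2; 17/3; 1). Verdict: Gauss (I1, integer-parameter pattern) applies (x = 1: the Gamma ratio telescopes since c-a-b = 7 > 0 and a = 2 in Z>0). Its exact value is -11/45.


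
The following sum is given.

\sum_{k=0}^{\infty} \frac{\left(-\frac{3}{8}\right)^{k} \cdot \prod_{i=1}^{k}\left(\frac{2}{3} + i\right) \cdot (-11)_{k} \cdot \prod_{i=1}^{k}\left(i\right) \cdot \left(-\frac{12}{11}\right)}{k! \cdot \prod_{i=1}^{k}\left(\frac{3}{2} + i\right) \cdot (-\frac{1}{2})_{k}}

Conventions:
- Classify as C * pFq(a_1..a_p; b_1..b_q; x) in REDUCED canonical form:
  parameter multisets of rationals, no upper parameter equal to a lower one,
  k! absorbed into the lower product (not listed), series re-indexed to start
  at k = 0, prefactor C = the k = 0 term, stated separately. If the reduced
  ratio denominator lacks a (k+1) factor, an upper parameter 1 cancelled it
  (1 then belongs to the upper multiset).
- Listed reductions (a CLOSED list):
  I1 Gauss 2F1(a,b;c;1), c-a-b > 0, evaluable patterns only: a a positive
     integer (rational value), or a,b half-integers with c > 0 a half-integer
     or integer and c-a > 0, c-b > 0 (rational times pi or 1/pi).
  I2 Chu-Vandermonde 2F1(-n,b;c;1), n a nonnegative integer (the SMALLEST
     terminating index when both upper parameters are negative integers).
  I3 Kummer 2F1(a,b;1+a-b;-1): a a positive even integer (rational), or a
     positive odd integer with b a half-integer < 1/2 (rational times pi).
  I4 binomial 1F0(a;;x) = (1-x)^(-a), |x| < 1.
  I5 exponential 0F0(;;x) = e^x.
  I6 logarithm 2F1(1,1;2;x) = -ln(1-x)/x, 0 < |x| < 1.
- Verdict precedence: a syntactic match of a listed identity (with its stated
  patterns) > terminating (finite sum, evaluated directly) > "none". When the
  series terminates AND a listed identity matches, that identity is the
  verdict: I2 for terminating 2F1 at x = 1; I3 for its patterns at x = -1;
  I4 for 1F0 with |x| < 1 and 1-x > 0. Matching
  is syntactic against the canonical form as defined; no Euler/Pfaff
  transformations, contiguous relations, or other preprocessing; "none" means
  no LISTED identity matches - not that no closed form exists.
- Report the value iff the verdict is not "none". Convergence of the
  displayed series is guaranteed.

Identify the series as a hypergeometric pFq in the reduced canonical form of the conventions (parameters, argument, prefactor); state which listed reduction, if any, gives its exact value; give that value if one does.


Prefactor -\frac{12}{11}, argument -\frac{3}{8}: 3F2 with upper {-11, 1, \frac{5}{3}} over lower {-\frac{1}{2}, \frac{5}{2}}. Verdict: terminating. With -11 upstairs the series is a 12-term polynomial sum; evaluated term by term. Exact value: \frac{193729493494}{829323495}.

First insight: from the first term -\frac{12}{11}: the lower running product (C = -12/11, x = -3/8) is a rising factorial.
Ratio: r(k) = -\frac{3}{8} * (k-11) (k+1) (k+\frac{5}{3}) / [(k-\frac{1}{2}) (k+\frac{5}{2}) (k+1)] ; factor over Q: parameters, x = -\frac{3}{8}, and C = -\frac{12}{11}.
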